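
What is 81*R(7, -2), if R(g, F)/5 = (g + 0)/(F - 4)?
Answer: -945/2 ≈ -472.50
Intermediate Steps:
R(g, F) = 5*g/(-4 + F) (R(g, F) = 5*((g + 0)/(F - 4)) = 5*(g/(-4 + F)) = 5*g/(-4 + F))
81*R(7, -2) = 81*(5*7/(-4 - 2)) = 81*(5*7/(-6)) = 81*(5*7*(-1/6)) = 81*(-35/6) = -945/2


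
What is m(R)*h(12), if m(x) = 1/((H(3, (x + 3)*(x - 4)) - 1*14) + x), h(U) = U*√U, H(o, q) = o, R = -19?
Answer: -4*√3/5 ≈ -1.3856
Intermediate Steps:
h(U) = U^(3/2)
m(x) = 1/(-11 + x) (m(x) = 1/((3 - 1*14) + x) = 1/((3 - 14) + x) = 1/(-11 + x))
m(R)*h(12) = 12^(3/2)/(-11 - 19) = (24*√3)/(-30) = -4*√3/5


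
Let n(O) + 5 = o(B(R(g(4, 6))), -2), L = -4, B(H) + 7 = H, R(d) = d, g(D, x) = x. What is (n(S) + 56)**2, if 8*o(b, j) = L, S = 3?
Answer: 10201/4 ≈ 2550.3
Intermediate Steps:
B(H) = -7 + H
o(b, j) = -1/2 (o(b, j) = (1/8)*(-4) = -1/2)
n(O) = -11/2 (n(O) = -5 - 1/2 = -11/2)
(n(S) + 56)**2 = (-11/2 + 56)**2 = (101/2)**2 = 10201/4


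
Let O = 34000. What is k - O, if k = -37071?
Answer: -71071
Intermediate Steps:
k - O = -37071 - 1*34000 = -37071 - 34000 = -71071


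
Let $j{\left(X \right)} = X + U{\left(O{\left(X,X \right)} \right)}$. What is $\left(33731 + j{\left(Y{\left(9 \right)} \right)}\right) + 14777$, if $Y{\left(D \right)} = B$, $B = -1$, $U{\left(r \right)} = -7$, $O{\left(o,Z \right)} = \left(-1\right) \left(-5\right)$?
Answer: $48500$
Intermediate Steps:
$O{\left(o,Z \right)} = 5$
$Y{\left(D \right)} = -1$
$j{\left(X \right)} = -7 + X$ ($j{\left(X \right)} = X - 7 = -7 + X$)
$\left(33731 + j{\left(Y{\left(9 \right)} \right)}\right) + 14777 = \left(33731 - 8\right) + 14777 = 33723 + 14777 = 48500$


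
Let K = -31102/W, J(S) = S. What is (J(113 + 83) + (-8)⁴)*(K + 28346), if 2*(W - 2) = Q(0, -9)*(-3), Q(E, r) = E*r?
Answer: 54916140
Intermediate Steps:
W = 2 (W = 2 + ((0*(-9))*(-3))/2 = 2 + (0*(-3))/2 = 2 + (½)*0 = 2 + 0 = 2)
K = -15551 (K = -31102/2 = -31102*½ = -15551)
(J(113 + 83) + (-8)⁴)*(K + 28346) = ((113 + 83) + (-8)⁴)*(-15551 + 28346) = (196 + 4096)*12795 = 4292*12795 = 54916140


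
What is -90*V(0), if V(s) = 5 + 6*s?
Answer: -450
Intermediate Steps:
-90*V(0) = -90*(5 + 6*0) = -90*(5 + 0) = -90*5 = -450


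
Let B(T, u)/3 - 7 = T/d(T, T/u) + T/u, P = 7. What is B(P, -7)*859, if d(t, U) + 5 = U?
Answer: 24911/2 ≈ 12456.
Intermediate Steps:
d(t, U) = -5 + U
B(T, u) = 21 + 3*T/u + 3*T/(-5 + T/u) (B(T, u) = 21 + 3*(T/(-5 + T/u) + T/u) = 21 + 3*(T/u + T/(-5 + T/u)) = 21 + (3*T/u + 3*T/(-5 + T/u)) = 21 + 3*T/u + 3*T/(-5 + T/u))
B(P, -7)*859 = (21 + 3*7/(-7) + 3*7/(-5 + 7/(-7)))*859 = (21 + 3*7*(-⅐) + 3*7/(-5 + 7*(-⅐)))*859 = (21 - 3 + 3*7/(-5 - 1))*859 = (21 - 3 + 3*7/(-6))*859 = (21 - 3 + 3*7*(-⅙))*859 = (21 - 3 - 7/2)*859 = (29/2)*859 = 24911/2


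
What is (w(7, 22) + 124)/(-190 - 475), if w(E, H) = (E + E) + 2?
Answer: -4/19 ≈ -0.21053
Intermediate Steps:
w(E, H) = 2 + 2*E (w(E, H) = 2*E + 2 = 2 + 2*E)
(w(7, 22) + 124)/(-190 - 475) = ((2 + 2*7) + 124)/(-190 - 475) = ((2 + 14) + 124)/(-665) = (16 + 124)*(-1/665) = 140*(-1/665) = -4/19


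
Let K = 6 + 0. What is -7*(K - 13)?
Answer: 49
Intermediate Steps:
K = 6
-7*(K - 13) = -7*(6 - 13) = -7*(-7) = 49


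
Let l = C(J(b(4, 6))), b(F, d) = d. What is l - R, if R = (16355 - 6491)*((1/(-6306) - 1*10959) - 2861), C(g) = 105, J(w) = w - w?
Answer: 143272936479/1051 ≈ 1.3632e+8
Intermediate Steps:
J(w) = 0
l = 105
R = -143272826124/1051 (R = 9864*((-1/6306 - 10959) - 2861) = 9864*(-69107455/6306 - 2861) = 9864*(-87148921/6306) = -143272826124/1051 ≈ -1.3632e+8)
l - R = 105 - 1*(-143272826124/1051) = 105 + 143272826124/1051 = 143272936479/1051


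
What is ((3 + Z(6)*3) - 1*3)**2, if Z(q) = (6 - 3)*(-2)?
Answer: 324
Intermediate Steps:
Z(q) = -6 (Z(q) = 3*(-2) = -6)
((3 + Z(6)*3) - 1*3)**2 = ((3 - 6*3) - 1*3)**2 = ((3 - 18) - 3)**2 = (-15 - 3)**2 = (-18)**2 = 324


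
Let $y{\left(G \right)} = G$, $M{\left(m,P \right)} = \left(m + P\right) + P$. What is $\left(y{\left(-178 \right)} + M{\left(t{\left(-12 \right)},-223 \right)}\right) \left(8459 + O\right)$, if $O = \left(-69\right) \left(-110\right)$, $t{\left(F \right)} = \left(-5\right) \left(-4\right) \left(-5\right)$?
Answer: $-11619476$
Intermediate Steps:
$t{\left(F \right)} = -100$ ($t{\left(F \right)} = 20 \left(-5\right) = -100$)
$O = 7590$
$M{\left(m,P \right)} = m + 2 P$ ($M{\left(m,P \right)} = \left(P + m\right) + P = m + 2 P$)
$\left(y{\left(-178 \right)} + M{\left(t{\left(-12 \right)},-223 \right)}\right) \left(8459 + O\right) = \left(-178 + \left(-100 + 2 \left(-223\right)\right)\right) \left(8459 + 7590\right) = \left(-178 - 546\right) 16049 = \left(-724\right) 16049 = -11619476$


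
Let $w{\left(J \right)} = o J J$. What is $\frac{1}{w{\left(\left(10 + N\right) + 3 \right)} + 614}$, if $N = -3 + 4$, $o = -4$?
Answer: $- \frac{1}{170} \approx -0.0058824$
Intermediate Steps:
$N = 1$
$w{\left(J \right)} = - 4 J^{2}$ ($w{\left(J \right)} = - 4 J J = - 4 J^{2}$)
$\frac{1}{w{\left(\left(10 + N\right) + 3 \right)} + 614} = \frac{1}{- 4 \left(\left(10 + 1\right) + 3\right)^{2} + 614} = \frac{1}{- 4 \left(11 + 3\right)^{2} + 614} = \frac{1}{- 4 \cdot 14^{2} + 614} = \frac{1}{\left(-4\right) 196 + 614} = \frac{1}{-784 + 614} = \frac{1}{-170} = - \frac{1}{170}$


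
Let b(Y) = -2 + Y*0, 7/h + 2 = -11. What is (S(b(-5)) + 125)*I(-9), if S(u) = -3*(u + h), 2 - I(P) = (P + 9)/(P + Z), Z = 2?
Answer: 3448/13 ≈ 265.23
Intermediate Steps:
h = -7/13 (h = 7/(-2 - 11) = 7/(-13) = 7*(-1/13) = -7/13 ≈ -0.53846)
I(P) = 2 - (9 + P)/(2 + P) (I(P) = 2 - (P + 9)/(P + 2) = 2 - (9 + P)/(2 + P))
b(Y) = -2 (b(Y) = -2 + 0 = -2)
S(u) = 21/13 - 3*u (S(u) = -3*(u - 7/13) = -3*(-7/13 + u) = 21/13 - 3*u)
(S(b(-5)) + 125)*I(-9) = ((21/13 - 3*(-2)) + 125)*((-5 - 9)/(2 - 9)) = ((21/13 + 6) + 125)*(-14/(-7)) = (99/13 + 125)*(-⅐*(-14)) = (1724/13)*2 = 3448/13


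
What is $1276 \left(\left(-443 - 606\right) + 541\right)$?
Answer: $-648208$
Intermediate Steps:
$1276 \left(\left(-443 - 606\right) + 541\right) = 1276 \left(-1049 + 541\right) = 1276 \left(-508\right) = -648208$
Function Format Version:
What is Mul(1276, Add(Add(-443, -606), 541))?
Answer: -648208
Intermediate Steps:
Mul(1276, Add(Add(-443, -606), 541)) = Mul(1276, Add(-1049, 541)) = Mul(1276, -508) = -648208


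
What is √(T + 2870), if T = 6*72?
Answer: √3302 ≈ 57.463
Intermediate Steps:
T = 432
√(T + 2870) = √(432 + 2870) = √3302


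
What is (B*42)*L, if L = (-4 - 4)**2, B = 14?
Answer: 37632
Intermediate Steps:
L = 64 (L = (-8)**2 = 64)
(B*42)*L = (14*42)*64 = 588*64 = 37632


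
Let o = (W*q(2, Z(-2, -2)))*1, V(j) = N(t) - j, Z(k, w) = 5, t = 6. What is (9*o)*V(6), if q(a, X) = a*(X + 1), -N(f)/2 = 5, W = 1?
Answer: -1728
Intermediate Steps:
N(f) = -10 (N(f) = -2*5 = -10)
q(a, X) = a*(1 + X)
V(j) = -10 - j
o = 12 (o = (1*(2*(1 + 5)))*1 = (1*(2*6))*1 = (1*12)*1 = 12*1 = 12)
(9*o)*V(6) = (9*12)*(-10 - 1*6) = 108*(-10 - 6) = 108*(-16) = -1728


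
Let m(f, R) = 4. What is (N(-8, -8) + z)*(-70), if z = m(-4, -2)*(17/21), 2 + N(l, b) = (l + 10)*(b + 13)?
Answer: -2360/3 ≈ -786.67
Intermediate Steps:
N(l, b) = -2 + (10 + l)*(13 + b) (N(l, b) = -2 + (l + 10)*(b + 13) = -2 + (10 + l)*(13 + b))
z = 68/21 (z = 4*(17/21) = 68/21 ≈ 3.2381)
(N(-8, -8) + z)*(-70) = ((128 + 10*(-8) + 13*(-8) - 8*(-8)) + 68/21)*(-70) = ((128 - 80 - 104 + 64) + 68/21)*(-70) = (8 + 68/21)*(-70) = (236/21)*(-70) = -2360/3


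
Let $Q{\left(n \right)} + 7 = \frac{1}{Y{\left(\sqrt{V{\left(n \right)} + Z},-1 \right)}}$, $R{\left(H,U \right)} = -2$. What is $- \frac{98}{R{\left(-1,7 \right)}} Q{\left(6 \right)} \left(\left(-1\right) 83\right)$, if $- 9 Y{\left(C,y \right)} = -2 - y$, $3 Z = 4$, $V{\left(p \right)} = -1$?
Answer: $-8134$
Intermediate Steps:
$Z = \frac{4}{3}$ ($Z = \frac{1}{3} \cdot 4 = \frac{4}{3} \approx 1.3333$)
$Y{\left(C,y \right)} = \frac{2}{9} + \frac{y}{9}$ ($Y{\left(C,y \right)} = - \frac{-2 - y}{9} = \frac{2}{9} + \frac{y}{9}$)
$Q{\left(n \right)} = 2$ ($Q{\left(n \right)} = -7 + \frac{1}{\frac{2}{9} + \frac{1}{9} \left(-1\right)} = -7 + \frac{1}{\frac{2}{9} - \frac{1}{9}} = -7 + \frac{1}{\frac{1}{9}} = -7 + 9 = 2$)
$- \frac{98}{R{\left(-1,7 \right)}} Q{\left(6 \right)} \left(\left(-1\right) 83\right) = - \frac{98}{-2} \cdot 2 \left(\left(-1\right) 83\right) = \left(-98\right) \left(- \frac{1}{2}\right) 2 \left(-83\right) = 49 \cdot 2 \left(-83\right) = 98 \left(-83\right) = -8134$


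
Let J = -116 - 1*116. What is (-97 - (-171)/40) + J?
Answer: -12989/40 ≈ -324.73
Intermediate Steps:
J = -232 (J = -116 - 116 = -232)
(-97 - (-171)/40) + J = (-97 - (-171)/40) - 232 = (-97 - 1*(-171/40)) - 232 = (-97 + 171/40) - 232 = -3709/40 - 232 = -12989/40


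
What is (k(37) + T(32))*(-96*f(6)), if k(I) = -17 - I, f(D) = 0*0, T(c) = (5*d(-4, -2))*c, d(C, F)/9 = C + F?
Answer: 0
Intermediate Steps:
d(C, F) = 9*C + 9*F (d(C, F) = 9*(C + F) = 9*C + 9*F)
T(c) = -270*c (T(c) = (5*(9*(-4) + 9*(-2)))*c = (5*(-36 - 18))*c = (5*(-54))*c = -270*c)
f(D) = 0
(k(37) + T(32))*(-96*f(6)) = ((-17 - 1*37) - 270*32)*(-96*0) = ((-17 - 37) - 8640)*0 = (-54 - 8640)*0 = -8694*0 = 0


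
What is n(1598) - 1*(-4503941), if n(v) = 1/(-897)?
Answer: 4040035076/897 ≈ 4.5039e+6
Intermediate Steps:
n(v) = -1/897
n(1598) - 1*(-4503941) = -1/897 - 1*(-4503941) = -1/897 + 4503941 = 4040035076/897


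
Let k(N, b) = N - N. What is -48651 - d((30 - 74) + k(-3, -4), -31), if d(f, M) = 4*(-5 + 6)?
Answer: -48655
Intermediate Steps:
k(N, b) = 0
d(f, M) = 4 (d(f, M) = 4*1 = 4)
-48651 - d((30 - 74) + k(-3, -4), -31) = -48651 - 1*4 = -48651 - 4 = -48655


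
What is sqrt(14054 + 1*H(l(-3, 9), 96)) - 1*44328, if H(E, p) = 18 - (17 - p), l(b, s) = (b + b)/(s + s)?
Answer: -44328 + sqrt(14151) ≈ -44209.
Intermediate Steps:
l(b, s) = b/s (l(b, s) = (2*b)/((2*s)) = (2*b)*(1/(2*s)) = b/s)
H(E, p) = 1 + p (H(E, p) = 18 + (-17 + p) = 1 + p)
sqrt(14054 + 1*H(l(-3, 9), 96)) - 1*44328 = sqrt(14054 + 1*(1 + 96)) - 1*44328 = sqrt(14054 + 1*97) - 44328 = sqrt(14054 + 97) - 44328 = sqrt(14151) - 44328 = -44328 + sqrt(14151)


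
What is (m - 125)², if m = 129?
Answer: 16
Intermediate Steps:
(m - 125)² = (129 - 125)² = 4² = 16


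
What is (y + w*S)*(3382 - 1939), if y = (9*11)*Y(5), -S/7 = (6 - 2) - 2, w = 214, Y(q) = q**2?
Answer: -751803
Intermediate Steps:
S = -14 (S = -7*((6 - 2) - 2) = -7*(4 - 2) = -7*2 = -14)
y = 2475 (y = (9*11)*5**2 = 99*25 = 2475)
(y + w*S)*(3382 - 1939) = (2475 + 214*(-14))*(3382 - 1939) = (2475 - 2996)*1443 = -521*1443 = -751803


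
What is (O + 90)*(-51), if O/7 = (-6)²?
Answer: -17442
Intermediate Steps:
O = 252 (O = 7*(-6)² = 7*36 = 252)
(O + 90)*(-51) = (252 + 90)*(-51) = 342*(-51) = -17442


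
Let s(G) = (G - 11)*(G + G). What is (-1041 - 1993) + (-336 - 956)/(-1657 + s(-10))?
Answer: -3751766/1237 ≈ -3033.0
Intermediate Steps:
s(G) = 2*G*(-11 + G) (s(G) = (-11 + G)*(2*G) = 2*G*(-11 + G))
(-1041 - 1993) + (-336 - 956)/(-1657 + s(-10)) = (-1041 - 1993) + (-336 - 956)/(-1657 + 2*(-10)*(-11 - 10)) = -3034 - 1292/(-1657 + 2*(-10)*(-21)) = -3034 - 1292/(-1657 + 420) = -3034 - 1292/(-1237) = -3034 - 1292*(-1/1237) = -3034 + 1292/1237 = -3751766/1237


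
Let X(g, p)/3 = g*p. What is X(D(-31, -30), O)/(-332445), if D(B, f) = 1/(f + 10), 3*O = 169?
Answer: 169/6648900 ≈ 2.5418e-5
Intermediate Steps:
O = 169/3 (O = (⅓)*169 = 169/3 ≈ 56.333)
D(B, f) = 1/(10 + f)
X(g, p) = 3*g*p (X(g, p) = 3*(g*p) = 3*g*p)
X(D(-31, -30), O)/(-332445) = (3*(169/3)/(10 - 30))/(-332445) = (3*(169/3)/(-20))*(-1/332445) = (3*(-1/20)*(169/3))*(-1/332445) = -169/20*(-1/332445) = 169/6648900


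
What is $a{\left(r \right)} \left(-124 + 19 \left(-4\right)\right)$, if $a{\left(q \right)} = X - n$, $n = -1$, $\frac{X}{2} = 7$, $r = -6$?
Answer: $-3000$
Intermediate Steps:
$X = 14$ ($X = 2 \cdot 7 = 14$)
$a{\left(q \right)} = 15$ ($a{\left(q \right)} = 14 - -1 = 14 + 1 = 15$)
$a{\left(r \right)} \left(-124 + 19 \left(-4\right)\right) = 15 \left(-124 + 19 \left(-4\right)\right) = 15 \left(-124 - 76\right) = 15 \left(-200\right) = -3000$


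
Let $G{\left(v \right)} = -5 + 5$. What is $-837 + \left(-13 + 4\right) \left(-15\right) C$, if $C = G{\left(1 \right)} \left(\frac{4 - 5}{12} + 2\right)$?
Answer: $-837$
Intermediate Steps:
$G{\left(v \right)} = 0$
$C = 0$ ($C = 0 \left(\frac{4 - 5}{12} + 2\right) = 0 \left(\left(4 - 5\right) \frac{1}{12} + 2\right) = 0 \left(\left(-1\right) \frac{1}{12} + 2\right) = 0 \left(- \frac{1}{12} + 2\right) = 0 \cdot \frac{23}{12} = 0$)
$-837 + \left(-13 + 4\right) \left(-15\right) C = -837 + \left(-13 + 4\right) \left(-15\right) 0 = -837 + \left(-9\right) \left(-15\right) 0 = -837 + 135 \cdot 0 = -837 + 0 = -837$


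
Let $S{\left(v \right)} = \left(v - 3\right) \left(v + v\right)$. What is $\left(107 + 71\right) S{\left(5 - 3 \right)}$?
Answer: $-712$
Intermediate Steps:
$S{\left(v \right)} = 2 v \left(-3 + v\right)$ ($S{\left(v \right)} = \left(-3 + v\right) 2 v = 2 v \left(-3 + v\right)$)
$\left(107 + 71\right) S{\left(5 - 3 \right)} = \left(107 + 71\right) 2 \left(5 - 3\right) \left(-3 + \left(5 - 3\right)\right) = 178 \cdot 2 \left(5 - 3\right) \left(-3 + \left(5 - 3\right)\right) = 178 \cdot 2 \cdot 2 \left(-3 + 2\right) = 178 \cdot 2 \cdot 2 \left(-1\right) = 178 \left(-4\right) = -712$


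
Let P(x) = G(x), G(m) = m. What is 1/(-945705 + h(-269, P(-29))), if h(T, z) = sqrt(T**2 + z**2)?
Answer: -945705/894357873823 - sqrt(73202)/894357873823 ≈ -1.0577e-6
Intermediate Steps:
P(x) = x
1/(-945705 + h(-269, P(-29))) = 1/(-945705 + sqrt((-269)**2 + (-29)**2)) = 1/(-945705 + sqrt(72361 + 841)) = 1/(-945705 + sqrt(73202))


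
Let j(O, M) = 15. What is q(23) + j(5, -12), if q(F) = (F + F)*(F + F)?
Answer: 2131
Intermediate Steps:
q(F) = 4*F² (q(F) = (2*F)*(2*F) = 4*F²)
q(23) + j(5, -12) = 4*23² + 15 = 4*529 + 15 = 2116 + 15 = 2131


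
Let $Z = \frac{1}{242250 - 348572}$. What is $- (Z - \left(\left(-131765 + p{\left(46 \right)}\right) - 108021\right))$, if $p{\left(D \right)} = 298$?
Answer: $- \frac{25462843135}{106322} \approx -2.3949 \cdot 10^{5}$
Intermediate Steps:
$Z = - \frac{1}{106322}$ ($Z = \frac{1}{-106322} = - \frac{1}{106322} \approx -9.4054 \cdot 10^{-6}$)
$- (Z - \left(\left(-131765 + p{\left(46 \right)}\right) - 108021\right)) = - (- \frac{1}{106322} - \left(\left(-131765 + 298\right) - 108021\right)) = - (- \frac{1}{106322} - \left(-131467 - 108021\right)) = - (- \frac{1}{106322} - -239488) = - (- \frac{1}{106322} + 239488) = \left(-1\right) \frac{25462843135}{106322} = - \frac{25462843135}{106322}$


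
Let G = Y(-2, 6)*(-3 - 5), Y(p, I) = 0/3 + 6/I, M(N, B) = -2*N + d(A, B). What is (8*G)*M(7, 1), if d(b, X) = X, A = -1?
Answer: 832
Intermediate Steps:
M(N, B) = B - 2*N (M(N, B) = -2*N + B = B - 2*N)
Y(p, I) = 6/I (Y(p, I) = 0*(1/3) + 6/I = 0 + 6/I = 6/I)
G = -8 (G = (6/6)*(-3 - 5) = (6*(1/6))*(-8) = 1*(-8) = -8)
(8*G)*M(7, 1) = (8*(-8))*(1 - 2*7) = -64*(1 - 14) = -64*(-13) = 832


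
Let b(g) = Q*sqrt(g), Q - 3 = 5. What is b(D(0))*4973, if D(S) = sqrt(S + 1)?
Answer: 39784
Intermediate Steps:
D(S) = sqrt(1 + S)
Q = 8 (Q = 3 + 5 = 8)
b(g) = 8*sqrt(g)
b(D(0))*4973 = (8*sqrt(sqrt(1 + 0)))*4973 = (8*sqrt(sqrt(1)))*4973 = (8*sqrt(1))*4973 = (8*1)*4973 = 8*4973 = 39784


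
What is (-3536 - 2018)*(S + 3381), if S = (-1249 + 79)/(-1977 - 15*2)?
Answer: -4188232522/223 ≈ -1.8781e+7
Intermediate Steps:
S = 130/223 (S = -1170/(-1977 - 30) = -1170/(-2007) = -1170*(-1/2007) = 130/223 ≈ 0.58296)
(-3536 - 2018)*(S + 3381) = (-3536 - 2018)*(130/223 + 3381) = -5554*754093/223 = -4188232522/223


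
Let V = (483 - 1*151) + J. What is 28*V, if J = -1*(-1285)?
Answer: 45276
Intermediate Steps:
J = 1285
V = 1617 (V = (483 - 1*151) + 1285 = (483 - 151) + 1285 = 332 + 1285 = 1617)
28*V = 28*1617 = 45276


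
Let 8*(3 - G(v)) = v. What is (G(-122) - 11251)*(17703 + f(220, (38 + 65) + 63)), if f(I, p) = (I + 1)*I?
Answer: -2979958713/4 ≈ -7.4499e+8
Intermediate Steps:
G(v) = 3 - v/8
f(I, p) = I*(1 + I) (f(I, p) = (1 + I)*I = I*(1 + I))
(G(-122) - 11251)*(17703 + f(220, (38 + 65) + 63)) = ((3 - ⅛*(-122)) - 11251)*(17703 + 220*(1 + 220)) = ((3 + 61/4) - 11251)*(17703 + 220*221) = (73/4 - 11251)*(17703 + 48620) = -44931/4*66323 = -2979958713/4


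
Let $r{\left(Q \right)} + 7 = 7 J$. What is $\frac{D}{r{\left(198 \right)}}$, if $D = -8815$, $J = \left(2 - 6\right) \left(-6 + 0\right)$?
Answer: $- \frac{8815}{161} \approx -54.752$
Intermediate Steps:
$J = 24$ ($J = \left(-4\right) \left(-6\right) = 24$)
$r{\left(Q \right)} = 161$ ($r{\left(Q \right)} = -7 + 7 \cdot 24 = -7 + 168 = 161$)
$\frac{D}{r{\left(198 \right)}} = - \frac{8815}{161}$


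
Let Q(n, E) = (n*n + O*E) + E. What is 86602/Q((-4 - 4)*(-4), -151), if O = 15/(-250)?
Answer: 4330100/44103 ≈ 98.182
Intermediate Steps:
O = -3/50 (O = 15*(-1/250) = -3/50 ≈ -0.060000)
Q(n, E) = n**2 + 47*E/50 (Q(n, E) = (n*n - 3*E/50) + E = (n**2 - 3*E/50) + E = n**2 + 47*E/50)
86602/Q((-4 - 4)*(-4), -151) = 86602/(((-4 - 4)*(-4))**2 + (47/50)*(-151)) = 86602/((-8*(-4))**2 - 7097/50) = 86602/(32**2 - 7097/50) = 86602/(1024 - 7097/50) = 86602/(44103/50) = 86602*(50/44103) = 4330100/44103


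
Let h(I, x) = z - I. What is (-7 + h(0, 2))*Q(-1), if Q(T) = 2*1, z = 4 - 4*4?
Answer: -38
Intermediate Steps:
z = -12 (z = 4 - 16 = -12)
Q(T) = 2
h(I, x) = -12 - I
(-7 + h(0, 2))*Q(-1) = (-7 + (-12 - 1*0))*2 = (-7 + (-12 + 0))*2 = (-7 - 12)*2 = -19*2 = -38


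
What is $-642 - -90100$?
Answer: $89458$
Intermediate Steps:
$-642 - -90100 = -642 + 90100 = 89458$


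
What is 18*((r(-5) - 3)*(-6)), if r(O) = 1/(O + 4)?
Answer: 432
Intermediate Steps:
r(O) = 1/(4 + O)
18*((r(-5) - 3)*(-6)) = 18*((1/(4 - 5) - 3)*(-6)) = 18*((1/(-1) - 3)*(-6)) = 18*((-1 - 3)*(-6)) = 18*(-4*(-6)) = 18*24 = 432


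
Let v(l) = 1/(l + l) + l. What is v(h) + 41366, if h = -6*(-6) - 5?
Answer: 2566615/62 ≈ 41397.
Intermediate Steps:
h = 31 (h = 36 - 5 = 31)
v(l) = l + 1/(2*l) (v(l) = 1/(2*l) + l = l + 1/(2*l))
v(h) + 41366 = (31 + (1/2)/31) + 41366 = (31 + (1/2)*(1/31)) + 41366 = (31 + 1/62) + 41366 = 1923/62 + 41366 = 2566615/62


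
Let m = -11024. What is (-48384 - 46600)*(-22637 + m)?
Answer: 3197256424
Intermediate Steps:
(-48384 - 46600)*(-22637 + m) = (-48384 - 46600)*(-22637 - 11024) = -94984*(-33661) = 3197256424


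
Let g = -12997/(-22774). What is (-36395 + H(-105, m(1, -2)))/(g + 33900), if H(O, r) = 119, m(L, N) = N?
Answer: -826149624/772051597 ≈ -1.0701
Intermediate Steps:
g = 12997/22774 (g = -12997*(-1/22774) = 12997/22774 ≈ 0.57069)
(-36395 + H(-105, m(1, -2)))/(g + 33900) = (-36395 + 119)/(12997/22774 + 33900) = -36276/772051597/22774 = -36276*22774/772051597 = -826149624/772051597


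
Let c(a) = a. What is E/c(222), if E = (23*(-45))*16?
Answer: -2760/37 ≈ -74.595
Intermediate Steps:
E = -16560 (E = -1035*16 = -16560)
E/c(222) = -16560/222 = -16560*1/222 = -2760/37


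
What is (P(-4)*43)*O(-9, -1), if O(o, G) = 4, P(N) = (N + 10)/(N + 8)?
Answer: 258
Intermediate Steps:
P(N) = (10 + N)/(8 + N)
(P(-4)*43)*O(-9, -1) = (((10 - 4)/(8 - 4))*43)*4 = ((6/4)*43)*4 = (((1/4)*6)*43)*4 = ((3/2)*43)*4 = (129/2)*4 = 258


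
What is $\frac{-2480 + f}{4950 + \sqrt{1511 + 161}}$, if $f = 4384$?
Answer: $\frac{214200}{556837} - \frac{952 \sqrt{418}}{6125207} \approx 0.38149$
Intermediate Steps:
$\frac{-2480 + f}{4950 + \sqrt{1511 + 161}} = \frac{-2480 + 4384}{4950 + \sqrt{1511 + 161}} = \frac{1904}{4950 + \sqrt{1672}} = \frac{1904}{4950 + 2 \sqrt{418}}$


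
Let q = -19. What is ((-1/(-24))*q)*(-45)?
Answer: 285/8 ≈ 35.625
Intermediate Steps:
((-1/(-24))*q)*(-45) = (-1/(-24)*(-19))*(-45) = (-1*(-1/24)*(-19))*(-45) = ((1/24)*(-19))*(-45) = -19/24*(-45) = 285/8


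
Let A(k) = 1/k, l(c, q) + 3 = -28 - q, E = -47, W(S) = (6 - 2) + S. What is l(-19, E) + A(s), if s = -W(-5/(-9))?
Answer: 647/41 ≈ 15.780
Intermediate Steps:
W(S) = 4 + S
l(c, q) = -31 - q (l(c, q) = -3 + (-28 - q) = -31 - q)
s = -41/9 (s = -(4 - 5/(-9)) = -(4 - 5*(-⅑)) = -(4 + 5/9) = -1*41/9 = -41/9 ≈ -4.5556)
l(-19, E) + A(s) = (-31 - 1*(-47)) + 1/(-41/9) = (-31 + 47) - 9/41 = 16 - 9/41 = 647/41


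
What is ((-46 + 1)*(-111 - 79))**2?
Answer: 73102500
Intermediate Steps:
((-46 + 1)*(-111 - 79))**2 = (-45*(-190))**2 = 8550**2 = 73102500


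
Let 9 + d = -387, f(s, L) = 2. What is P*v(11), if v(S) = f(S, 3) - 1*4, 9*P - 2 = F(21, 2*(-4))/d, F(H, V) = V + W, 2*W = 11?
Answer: -1589/3564 ≈ -0.44585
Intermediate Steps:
W = 11/2 (W = (½)*11 = 11/2 ≈ 5.5000)
F(H, V) = 11/2 + V (F(H, V) = V + 11/2 = 11/2 + V)
d = -396 (d = -9 - 387 = -396)
P = 1589/7128 (P = 2/9 + ((11/2 + 2*(-4))/(-396))/9 = 2/9 + ((11/2 - 8)*(-1/396))/9 = 2/9 + (-5/2*(-1/396))/9 = 2/9 + (⅑)*(5/792) = 2/9 + 5/7128 = 1589/7128 ≈ 0.22292)
v(S) = -2 (v(S) = 2 - 1*4 = 2 - 4 = -2)
P*v(11) = (1589/7128)*(-2) = -1589/3564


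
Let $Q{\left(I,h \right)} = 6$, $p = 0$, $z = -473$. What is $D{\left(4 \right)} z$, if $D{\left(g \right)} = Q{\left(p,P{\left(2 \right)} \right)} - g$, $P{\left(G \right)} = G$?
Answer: $-946$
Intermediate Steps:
$D{\left(g \right)} = 6 - g$
$D{\left(4 \right)} z = \left(6 - 4\right) \left(-473\right) = 2 \left(-473\right) = -946$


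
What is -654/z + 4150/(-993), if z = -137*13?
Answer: -6741728/1768533 ≈ -3.8120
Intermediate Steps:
z = -1781
-654/z + 4150/(-993) = -654/(-1781) + 4150/(-993) = -654*(-1/1781) + 4150*(-1/993) = 654/1781 - 4150/993 = -6741728/1768533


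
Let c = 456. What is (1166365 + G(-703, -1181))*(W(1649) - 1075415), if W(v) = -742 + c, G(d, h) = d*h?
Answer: -2147753222208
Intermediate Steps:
W(v) = -286 (W(v) = -742 + 456 = -286)
(1166365 + G(-703, -1181))*(W(1649) - 1075415) = (1166365 - 703*(-1181))*(-286 - 1075415) = (1166365 + 830243)*(-1075701) = 1996608*(-1075701) = -2147753222208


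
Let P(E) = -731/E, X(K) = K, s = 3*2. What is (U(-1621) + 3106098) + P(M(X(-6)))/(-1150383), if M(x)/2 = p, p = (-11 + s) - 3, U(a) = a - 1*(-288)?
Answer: 57146701999189/18406128 ≈ 3.1048e+6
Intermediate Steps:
U(a) = 288 + a (U(a) = a + 288 = 288 + a)
s = 6
p = -8 (p = (-11 + 6) - 3 = -5 - 3 = -8)
M(x) = -16 (M(x) = 2*(-8) = -16)
(U(-1621) + 3106098) + P(M(X(-6)))/(-1150383) = ((288 - 1621) + 3106098) - 731/(-16)/(-1150383) = (-1333 + 3106098) - 731*(-1/16)*(-1/1150383) = 3104765 + (731/16)*(-1/1150383) = 3104765 - 731/18406128 = 57146701999189/18406128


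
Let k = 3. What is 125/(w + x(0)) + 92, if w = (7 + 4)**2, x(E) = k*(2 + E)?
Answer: 11809/127 ≈ 92.984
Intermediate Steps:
x(E) = 6 + 3*E (x(E) = 3*(2 + E) = 6 + 3*E)
w = 121 (w = 11**2 = 121)
125/(w + x(0)) + 92 = 125/(121 + (6 + 3*0)) + 92 = 125/(121 + (6 + 0)) + 92 = 125/(121 + 6) + 92 = 125/127 + 92 = 11809/127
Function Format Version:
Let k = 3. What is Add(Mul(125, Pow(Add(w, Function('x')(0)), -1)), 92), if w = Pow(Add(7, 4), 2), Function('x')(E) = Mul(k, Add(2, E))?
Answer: Rational(11809, 127) ≈ 92.984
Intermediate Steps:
Function('x')(E) = Add(6, Mul(3, E)) (Function('x')(E) = Mul(3, Add(2, E)) = Add(6, Mul(3, E)))
w = 121 (w = Pow(11, 2) = 121)
Add(Mul(125, Pow(Add(w, Function('x')(0)), -1)), 92) = Add(Mul(125, Pow(Add(121, Add(6, Mul(3, 0))), -1)), 92) = Add(Mul(125, Pow(Add(121, Add(6, 0)), -1)), 92) = Add(Mul(125, Pow(Add(121, 6), -1)), 92) = Add(Mul(125, Pow(127, -1)), 92) = Add(Mul(125, Rational(1, 127)), 92) = Add(Rational(125, 127), 92) = Rational(11809, 127)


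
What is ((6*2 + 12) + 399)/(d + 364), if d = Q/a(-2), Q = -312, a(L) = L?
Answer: 423/520 ≈ 0.81346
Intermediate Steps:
d = 156 (d = -312/(-2) = -312*(-1/2) = 156)
((6*2 + 12) + 399)/(d + 364) = ((6*2 + 12) + 399)/(156 + 364) = ((12 + 12) + 399)/520 = (24 + 399)*(1/520) = 423*(1/520) = 423/520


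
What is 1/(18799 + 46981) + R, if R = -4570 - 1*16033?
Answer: -1355265339/65780 ≈ -20603.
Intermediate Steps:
R = -20603 (R = -4570 - 16033 = -20603)
1/(18799 + 46981) + R = 1/(18799 + 46981) - 20603 = 1/65780 - 20603 = -1355265339/65780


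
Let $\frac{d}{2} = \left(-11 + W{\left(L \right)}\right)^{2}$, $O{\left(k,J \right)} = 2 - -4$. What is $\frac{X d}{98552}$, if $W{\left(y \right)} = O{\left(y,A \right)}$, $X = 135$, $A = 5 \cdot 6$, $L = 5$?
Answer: $\frac{3375}{49276} \approx 0.068492$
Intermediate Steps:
$A = 30$
$O{\left(k,J \right)} = 6$ ($O{\left(k,J \right)} = 2 + 4 = 6$)
$W{\left(y \right)} = 6$
$d = 50$ ($d = 2 \left(-11 + 6\right)^{2} = 2 \left(-5\right)^{2} = 2 \cdot 25 = 50$)
$\frac{X d}{98552} = \frac{135 \cdot 50}{98552} = 6750 \cdot \frac{1}{98552} = \frac{3375}{49276}$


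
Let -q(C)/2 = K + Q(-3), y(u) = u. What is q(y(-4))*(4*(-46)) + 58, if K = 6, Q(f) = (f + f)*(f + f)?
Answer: 15514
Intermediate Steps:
Q(f) = 4*f² (Q(f) = (2*f)*(2*f) = 4*f²)
q(C) = -84 (q(C) = -2*(6 + 4*(-3)²) = -2*(6 + 4*9) = -2*(6 + 36) = -2*42 = -84)
q(y(-4))*(4*(-46)) + 58 = -336*(-46) + 58 = -84*(-184) + 58 = 15456 + 58 = 15514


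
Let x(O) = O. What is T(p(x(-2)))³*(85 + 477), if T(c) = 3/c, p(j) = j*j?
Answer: 7587/32 ≈ 237.09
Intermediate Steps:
p(j) = j²
T(p(x(-2)))³*(85 + 477) = (3/((-2)²))³*(85 + 477) = (3/4)³*562 = (3*(¼))³*562 = (¾)³*562 = (27/64)*562 = 7587/32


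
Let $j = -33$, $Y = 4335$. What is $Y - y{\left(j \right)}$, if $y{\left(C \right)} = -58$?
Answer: $4393$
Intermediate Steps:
$Y - y{\left(j \right)} = 4335 - -58 = 4335 + 58 = 4393$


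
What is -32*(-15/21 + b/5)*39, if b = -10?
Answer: 23712/7 ≈ 3387.4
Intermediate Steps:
-32*(-15/21 + b/5)*39 = -32*(-15/21 - 10/5)*39 = -32*(-15*1/21 - 10*1/5)*39 = -32*(-5/7 - 2)*39 = -32*(-19/7)*39 = (608/7)*39 = 23712/7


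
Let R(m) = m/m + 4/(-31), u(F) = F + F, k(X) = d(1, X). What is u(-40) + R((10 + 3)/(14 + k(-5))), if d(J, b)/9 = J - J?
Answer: -2453/31 ≈ -79.129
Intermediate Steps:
d(J, b) = 0 (d(J, b) = 9*(J - J) = 9*0 = 0)
k(X) = 0
u(F) = 2*F
R(m) = 27/31 (R(m) = 1 + 4*(-1/31) = 1 - 4/31 = 27/31)
u(-40) + R((10 + 3)/(14 + k(-5))) = 2*(-40) + 27/31 = -80 + 27/31 = -2453/31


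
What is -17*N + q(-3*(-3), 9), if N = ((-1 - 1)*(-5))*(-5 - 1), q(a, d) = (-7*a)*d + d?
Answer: 462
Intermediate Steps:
q(a, d) = d - 7*a*d (q(a, d) = -7*a*d + d = d - 7*a*d)
N = -60 (N = -2*(-5)*(-6) = 10*(-6) = -60)
-17*N + q(-3*(-3), 9) = -17*(-60) + 9*(1 - (-21)*(-3)) = 1020 + 9*(1 - 7*9) = 1020 + 9*(1 - 63) = 1020 + 9*(-62) = 1020 - 558 = 462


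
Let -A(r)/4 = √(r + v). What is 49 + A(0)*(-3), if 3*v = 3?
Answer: 61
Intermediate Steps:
v = 1 (v = (⅓)*3 = 1)
A(r) = -4*√(1 + r) (A(r) = -4*√(r + 1) = -4*√(1 + r))
49 + A(0)*(-3) = 49 - 4*√(1 + 0)*(-3) = 49 - 4*√1*(-3) = 49 - 4*1*(-3) = 49 - 4*(-3) = 49 + 12 = 61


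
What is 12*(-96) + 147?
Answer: -1005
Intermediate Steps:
12*(-96) + 147 = -1152 + 147 = -1005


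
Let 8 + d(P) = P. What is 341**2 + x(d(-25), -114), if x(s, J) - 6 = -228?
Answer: 116059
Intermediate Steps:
d(P) = -8 + P
x(s, J) = -222 (x(s, J) = 6 - 228 = -222)
341**2 + x(d(-25), -114) = 341**2 - 222 = 116281 - 222 = 116059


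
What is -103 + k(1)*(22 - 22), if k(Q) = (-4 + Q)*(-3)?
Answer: -103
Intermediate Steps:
k(Q) = 12 - 3*Q
-103 + k(1)*(22 - 22) = -103 + (12 - 3*1)*(22 - 22) = -103 + (12 - 3)*0 = -103 + 9*0 = -103 + 0 = -103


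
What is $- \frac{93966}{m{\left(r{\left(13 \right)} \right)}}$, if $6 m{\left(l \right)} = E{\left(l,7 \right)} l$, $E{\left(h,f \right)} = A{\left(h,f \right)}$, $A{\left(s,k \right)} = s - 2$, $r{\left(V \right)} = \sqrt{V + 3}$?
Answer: $- \frac{140949}{2} \approx -70475.0$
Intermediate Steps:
$r{\left(V \right)} = \sqrt{3 + V}$
$A{\left(s,k \right)} = -2 + s$ ($A{\left(s,k \right)} = s - 2 = -2 + s$)
$E{\left(h,f \right)} = -2 + h$
$m{\left(l \right)} = \frac{l \left(-2 + l\right)}{6}$ ($m{\left(l \right)} = \frac{\left(-2 + l\right) l}{6} = \frac{l \left(-2 + l\right)}{6}$)
$- \frac{93966}{m{\left(r{\left(13 \right)} \right)}} = - \frac{93966}{\frac{1}{6} \sqrt{3 + 13} \left(-2 + \sqrt{3 + 13}\right)} = - \frac{93966}{\frac{1}{6} \sqrt{16} \left(-2 + \sqrt{16}\right)} = - \frac{93966}{\frac{1}{6} \cdot 4 \left(-2 + 4\right)} = - \frac{93966}{\frac{1}{6} \cdot 4 \cdot 2} = - \frac{93966}{\frac{4}{3}} = \left(-93966\right) \frac{3}{4} = - \frac{140949}{2}$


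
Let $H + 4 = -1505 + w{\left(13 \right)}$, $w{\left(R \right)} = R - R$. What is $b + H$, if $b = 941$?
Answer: $-568$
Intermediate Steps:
$w{\left(R \right)} = 0$
$H = -1509$ ($H = -4 + \left(-1505 + 0\right) = -4 - 1505 = -1509$)
$b + H = 941 - 1509 = -568$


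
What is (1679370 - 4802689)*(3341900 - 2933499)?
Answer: -1275566602919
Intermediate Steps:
(1679370 - 4802689)*(3341900 - 2933499) = -3123319*408401 = -1275566602919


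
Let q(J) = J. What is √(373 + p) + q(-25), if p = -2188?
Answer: -25 + 11*I*√15 ≈ -25.0 + 42.603*I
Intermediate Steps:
√(373 + p) + q(-25) = √(373 - 2188) - 25 = √(-1815) - 25 = 11*I*√15 - 25 = -25 + 11*I*√15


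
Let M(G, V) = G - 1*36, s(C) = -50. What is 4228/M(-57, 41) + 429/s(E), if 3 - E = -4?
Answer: -251297/4650 ≈ -54.042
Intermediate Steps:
E = 7 (E = 3 - 1*(-4) = 3 + 4 = 7)
M(G, V) = -36 + G (M(G, V) = G - 36 = -36 + G)
4228/M(-57, 41) + 429/s(E) = 4228/(-36 - 57) + 429/(-50) = 4228/(-93) + 429*(-1/50) = 4228*(-1/93) - 429/50 = -4228/93 - 429/50 = -251297/4650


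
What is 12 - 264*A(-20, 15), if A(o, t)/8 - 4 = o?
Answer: 33804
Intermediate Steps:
A(o, t) = 32 + 8*o
12 - 264*A(-20, 15) = 12 - 264*(32 + 8*(-20)) = 12 - 264*(32 - 160) = 12 - 264*(-128) = 12 + 33792 = 33804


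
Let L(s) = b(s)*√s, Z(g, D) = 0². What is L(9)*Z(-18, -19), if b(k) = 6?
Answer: 0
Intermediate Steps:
Z(g, D) = 0
L(s) = 6*√s
L(9)*Z(-18, -19) = (6*√9)*0 = (6*3)*0 = 18*0 = 0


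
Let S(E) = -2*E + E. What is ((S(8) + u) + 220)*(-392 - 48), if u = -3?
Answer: -91960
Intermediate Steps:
S(E) = -E
((S(8) + u) + 220)*(-392 - 48) = ((-1*8 - 3) + 220)*(-392 - 48) = ((-8 - 3) + 220)*(-440) = (-11 + 220)*(-440) = 209*(-440) = -91960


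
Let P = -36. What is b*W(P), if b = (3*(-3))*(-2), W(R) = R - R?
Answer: 0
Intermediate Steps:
W(R) = 0
b = 18 (b = -9*(-2) = 18)
b*W(P) = 18*0 = 0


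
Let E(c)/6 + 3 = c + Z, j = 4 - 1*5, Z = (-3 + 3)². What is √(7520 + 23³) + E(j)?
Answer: -24 + √19687 ≈ 116.31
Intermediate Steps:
Z = 0 (Z = 0² = 0)
j = -1 (j = 4 - 5 = -1)
E(c) = -18 + 6*c (E(c) = -18 + 6*(c + 0) = -18 + 6*c)
√(7520 + 23³) + E(j) = √(7520 + 23³) + (-18 + 6*(-1)) = √(7520 + 12167) + (-18 - 6) = √19687 - 24 = -24 + √19687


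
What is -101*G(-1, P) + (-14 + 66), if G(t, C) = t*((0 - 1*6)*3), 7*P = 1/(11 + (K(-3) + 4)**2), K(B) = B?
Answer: -1766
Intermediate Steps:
P = 1/84 (P = 1/(7*(11 + (-3 + 4)**2)) = 1/(7*(11 + 1**2)) = 1/(7*(11 + 1)) = (1/7)/12 = (1/7)*(1/12) = 1/84 ≈ 0.011905)
G(t, C) = -18*t (G(t, C) = t*((0 - 6)*3) = t*(-6*3) = t*(-18) = -18*t)
-101*G(-1, P) + (-14 + 66) = -(-1818)*(-1) + (-14 + 66) = -101*18 + 52 = -1818 + 52 = -1766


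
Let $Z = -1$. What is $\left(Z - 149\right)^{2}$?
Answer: $22500$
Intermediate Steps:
$\left(Z - 149\right)^{2} = \left(-1 - 149\right)^{2} = \left(-150\right)^{2} = 22500$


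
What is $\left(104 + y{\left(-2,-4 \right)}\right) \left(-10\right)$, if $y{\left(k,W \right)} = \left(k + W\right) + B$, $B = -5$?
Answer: $-930$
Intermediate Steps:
$y{\left(k,W \right)} = -5 + W + k$ ($y{\left(k,W \right)} = \left(k + W\right) - 5 = \left(W + k\right) - 5 = -5 + W + k$)
$\left(104 + y{\left(-2,-4 \right)}\right) \left(-10\right) = \left(104 - 11\right) \left(-10\right) = 93 \left(-10\right) = -930$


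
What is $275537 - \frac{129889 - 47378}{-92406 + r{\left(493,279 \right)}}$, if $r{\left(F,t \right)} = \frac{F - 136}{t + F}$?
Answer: $\frac{19656067332767}{71337075} \approx 2.7554 \cdot 10^{5}$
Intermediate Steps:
$r{\left(F,t \right)} = \frac{-136 + F}{F + t}$
$275537 - \frac{129889 - 47378}{-92406 + r{\left(493,279 \right)}} = 275537 - \frac{129889 - 47378}{-92406 + \frac{-136 + 493}{493 + 279}} = 275537 - \frac{82511}{-92406 + \frac{1}{772} \cdot 357} = 275537 - \frac{82511}{-92406 + \frac{357}{772}} = 275537 - \frac{82511}{- \frac{71337075}{772}} = 275537 - 82511 \left(- \frac{772}{71337075}\right) = 275537 - - \frac{63698492}{71337075} = 275537 + \frac{63698492}{71337075} = \frac{19656067332767}{71337075}$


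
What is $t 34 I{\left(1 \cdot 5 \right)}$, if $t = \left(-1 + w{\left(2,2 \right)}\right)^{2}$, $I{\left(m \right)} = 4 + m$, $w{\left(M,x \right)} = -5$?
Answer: $11016$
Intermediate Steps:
$t = 36$ ($t = \left(-1 - 5\right)^{2} = \left(-6\right)^{2} = 36$)
$t 34 I{\left(1 \cdot 5 \right)} = 36 \cdot 34 \left(4 + 1 \cdot 5\right) = 1224 \left(4 + 5\right) = 1224 \cdot 9 = 11016$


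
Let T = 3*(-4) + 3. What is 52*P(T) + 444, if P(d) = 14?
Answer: 1172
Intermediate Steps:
T = -9 (T = -12 + 3 = -9)
52*P(T) + 444 = 52*14 + 444 = 728 + 444 = 1172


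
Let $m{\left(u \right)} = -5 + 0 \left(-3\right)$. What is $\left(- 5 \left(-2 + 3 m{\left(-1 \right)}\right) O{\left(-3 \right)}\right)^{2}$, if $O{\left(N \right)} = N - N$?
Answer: $0$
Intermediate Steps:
$m{\left(u \right)} = -5$ ($m{\left(u \right)} = -5 + 0 = -5$)
$O{\left(N \right)} = 0$
$\left(- 5 \left(-2 + 3 m{\left(-1 \right)}\right) O{\left(-3 \right)}\right)^{2} = \left(- 5 \left(-2 + 3 \left(-5\right)\right) 0\right)^{2} = \left(- 5 \left(-2 - 15\right) 0\right)^{2} = \left(\left(-5\right) \left(-17\right) 0\right)^{2} = \left(85 \cdot 0\right)^{2} = 0^{2} = 0$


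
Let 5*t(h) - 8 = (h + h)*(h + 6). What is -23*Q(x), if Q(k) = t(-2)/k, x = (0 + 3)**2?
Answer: 184/45 ≈ 4.0889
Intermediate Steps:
t(h) = 8/5 + 2*h*(6 + h)/5 (t(h) = 8/5 + ((h + h)*(h + 6))/5 = 8/5 + ((2*h)*(6 + h))/5 = 8/5 + (2*h*(6 + h))/5 = 8/5 + 2*h*(6 + h)/5)
x = 9 (x = 3**2 = 9)
Q(k) = -8/(5*k) (Q(k) = (8/5 + (2/5)*(-2)**2 + (12/5)*(-2))/k = (8/5 + (2/5)*4 - 24/5)/k = (8/5 + 8/5 - 24/5)/k = -8/(5*k))
-23*Q(x) = -(-184)/(5*9) = -23*(-8/45) = 184/45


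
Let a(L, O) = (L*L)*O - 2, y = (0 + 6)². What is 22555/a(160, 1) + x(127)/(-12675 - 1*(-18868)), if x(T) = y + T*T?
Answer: 553474785/158528414 ≈ 3.4913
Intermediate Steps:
y = 36 (y = 6² = 36)
a(L, O) = -2 + O*L² (a(L, O) = L²*O - 2 = O*L² - 2 = -2 + O*L²)
x(T) = 36 + T² (x(T) = 36 + T*T = 36 + T²)
22555/a(160, 1) + x(127)/(-12675 - 1*(-18868)) = 22555/(-2 + 1*160²) + (36 + 127²)/(-12675 - 1*(-18868)) = 22555/(-2 + 1*25600) + (36 + 16129)/(-12675 + 18868) = 22555/(-2 + 25600) + 16165/6193 = 22555/25598 + 16165*(1/6193) = 22555*(1/25598) + 16165/6193 = 22555/25598 + 16165/6193 = 553474785/158528414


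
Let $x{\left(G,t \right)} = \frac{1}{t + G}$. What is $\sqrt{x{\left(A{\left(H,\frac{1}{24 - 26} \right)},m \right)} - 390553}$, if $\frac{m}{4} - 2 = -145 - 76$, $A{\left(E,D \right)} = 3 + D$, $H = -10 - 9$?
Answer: $\frac{3 i \sqrt{132441252719}}{1747} \approx 624.94 i$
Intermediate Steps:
$H = -19$ ($H = -10 - 9 = -19$)
$m = -876$ ($m = 8 + 4 \left(-145 - 76\right) = 8 + 4 \left(-221\right) = 8 - 884 = -876$)
$x{\left(G,t \right)} = \frac{1}{G + t}$
$\sqrt{x{\left(A{\left(H,\frac{1}{24 - 26} \right)},m \right)} - 390553} = \sqrt{\frac{1}{\left(3 + \frac{1}{24 - 26}\right) - 876} - 390553} = \sqrt{\frac{1}{\left(3 + \frac{1}{-2}\right) - 876} - 390553} = \sqrt{\frac{1}{\left(3 - \frac{1}{2}\right) - 876} - 390553} = \sqrt{\frac{1}{\frac{5}{2} - 876} - 390553} = \sqrt{\frac{1}{- \frac{1747}{2}} - 390553} = \sqrt{- \frac{2}{1747} - 390553} = \sqrt{- \frac{682296093}{1747}} = \frac{3 i \sqrt{132441252719}}{1747}$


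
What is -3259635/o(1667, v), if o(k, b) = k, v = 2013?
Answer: -3259635/1667 ≈ -1955.4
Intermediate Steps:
-3259635/o(1667, v) = -3259635/1667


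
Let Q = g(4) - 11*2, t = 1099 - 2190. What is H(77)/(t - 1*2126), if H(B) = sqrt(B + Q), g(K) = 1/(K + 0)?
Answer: -sqrt(221)/6434 ≈ -0.0023105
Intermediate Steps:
t = -1091
g(K) = 1/K
Q = -87/4 (Q = 1/4 - 11*2 = 1/4 - 1*22 = 1/4 - 22 = -87/4 ≈ -21.750)
H(B) = sqrt(-87/4 + B) (H(B) = sqrt(B - 87/4) = sqrt(-87/4 + B))
H(77)/(t - 1*2126) = (sqrt(-87 + 4*77)/2)/(-1091 - 1*2126) = (sqrt(-87 + 308)/2)/(-1091 - 2126) = (sqrt(221)/2)/(-3217) = (sqrt(221)/2)*(-1/3217) = -sqrt(221)/6434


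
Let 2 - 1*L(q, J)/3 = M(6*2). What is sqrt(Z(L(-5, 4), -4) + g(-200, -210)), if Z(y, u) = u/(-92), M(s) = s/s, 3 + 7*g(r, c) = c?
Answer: 2*I*sqrt(196903)/161 ≈ 5.5123*I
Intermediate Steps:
g(r, c) = -3/7 + c/7
M(s) = 1
L(q, J) = 3 (L(q, J) = 6 - 3*1 = 6 - 3 = 3)
Z(y, u) = -u/92 (Z(y, u) = u*(-1/92) = -u/92)
sqrt(Z(L(-5, 4), -4) + g(-200, -210)) = sqrt(-1/92*(-4) + (-3/7 + (1/7)*(-210))) = sqrt(1/23 + (-3/7 - 30)) = sqrt(1/23 - 213/7) = sqrt(-4892/161) = 2*I*sqrt(196903)/161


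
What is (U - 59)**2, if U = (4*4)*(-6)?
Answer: 24025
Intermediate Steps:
U = -96 (U = 16*(-6) = -96)
(U - 59)**2 = (-96 - 59)**2 = (-155)**2 = 24025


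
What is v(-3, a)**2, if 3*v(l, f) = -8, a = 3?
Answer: 64/9 ≈ 7.1111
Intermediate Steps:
v(l, f) = -8/3 (v(l, f) = (1/3)*(-8) = -8/3)
v(-3, a)**2 = (-8/3)**2 = 64/9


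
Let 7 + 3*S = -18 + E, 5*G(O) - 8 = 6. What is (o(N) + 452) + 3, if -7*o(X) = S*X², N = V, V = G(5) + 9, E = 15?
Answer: 54737/105 ≈ 521.30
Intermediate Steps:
G(O) = 14/5 (G(O) = 8/5 + (⅕)*6 = 8/5 + 6/5 = 14/5)
S = -10/3 (S = -7/3 + (-18 + 15)/3 = -7/3 + (⅓)*(-3) = -7/3 - 1 = -10/3 ≈ -3.3333)
V = 59/5 (V = 14/5 + 9 = 59/5 ≈ 11.800)
N = 59/5 ≈ 11.800
o(X) = 10*X²/21 (o(X) = -(-10)*X²/21 = 10*X²/21)
(o(N) + 452) + 3 = (10*(59/5)²/21 + 452) + 3 = ((10/21)*(3481/25) + 452) + 3 = (6962/105 + 452) + 3 = 54422/105 + 3 = 54737/105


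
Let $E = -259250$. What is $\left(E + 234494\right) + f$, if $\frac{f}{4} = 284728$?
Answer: $1114156$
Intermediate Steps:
$f = 1138912$ ($f = 4 \cdot 284728 = 1138912$)
$\left(E + 234494\right) + f = \left(-259250 + 234494\right) + 1138912 = -24756 + 1138912 = 1114156$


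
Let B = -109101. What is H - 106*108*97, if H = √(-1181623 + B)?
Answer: -1110456 + 2*I*√322681 ≈ -1.1105e+6 + 1136.1*I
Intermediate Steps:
H = 2*I*√322681 (H = √(-1181623 - 109101) = √(-1290724) = 2*I*√322681 ≈ 1136.1*I)
H - 106*108*97 = 2*I*√322681 - 106*108*97 = 2*I*√322681 - 11448*97 = 2*I*√322681 - 1*1110456 = 2*I*√322681 - 1110456 = -1110456 + 2*I*√322681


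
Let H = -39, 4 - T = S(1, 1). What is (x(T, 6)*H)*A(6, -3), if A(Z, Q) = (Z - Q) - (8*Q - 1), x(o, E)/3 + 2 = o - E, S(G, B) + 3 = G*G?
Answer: 7956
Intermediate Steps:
S(G, B) = -3 + G² (S(G, B) = -3 + G*G = -3 + G²)
T = 6 (T = 4 - (-3 + 1²) = 4 - (-3 + 1) = 4 - 1*(-2) = 4 + 2 = 6)
x(o, E) = -6 - 3*E + 3*o (x(o, E) = -6 + 3*(o - E) = -6 + (-3*E + 3*o) = -6 - 3*E + 3*o)
A(Z, Q) = 1 + Z - 9*Q (A(Z, Q) = (Z - Q) - (-1 + 8*Q) = (Z - Q) + (1 - 8*Q) = 1 + Z - 9*Q)
(x(T, 6)*H)*A(6, -3) = ((-6 - 3*6 + 3*6)*(-39))*(1 + 6 - 9*(-3)) = ((-6 - 18 + 18)*(-39))*(1 + 6 + 27) = -6*(-39)*34 = 234*34 = 7956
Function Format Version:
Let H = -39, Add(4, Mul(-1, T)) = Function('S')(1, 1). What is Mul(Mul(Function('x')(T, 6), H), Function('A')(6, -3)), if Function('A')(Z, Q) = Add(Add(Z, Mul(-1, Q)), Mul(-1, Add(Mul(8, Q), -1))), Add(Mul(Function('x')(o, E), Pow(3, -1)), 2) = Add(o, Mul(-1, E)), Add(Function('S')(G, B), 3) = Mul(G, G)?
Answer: 7956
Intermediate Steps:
Function('S')(G, B) = Add(-3, Pow(G, 2)) (Function('S')(G, B) = Add(-3, Mul(G, G)) = Add(-3, Pow(G, 2)))
T = 6 (T = Add(4, Mul(-1, Add(-3, Pow(1, 2)))) = Add(4, Mul(-1, Add(-3, 1))) = Add(4, Mul(-1, -2)) = Add(4, 2) = 6)
Function('x')(o, E) = Add(-6, Mul(-3, E), Mul(3, o)) (Function('x')(o, E) = Add(-6, Mul(3, Add(o, Mul(-1, E)))) = Add(-6, Add(Mul(-3, E), Mul(3, o))) = Add(-6, Mul(-3, E), Mul(3, o)))
Function('A')(Z, Q) = Add(1, Z, Mul(-9, Q)) (Function('A')(Z, Q) = Add(Add(Z, Mul(-1, Q)), Mul(-1, Add(-1, Mul(8, Q)))) = Add(Add(Z, Mul(-1, Q)), Add(1, Mul(-8, Q))) = Add(1, Z, Mul(-9, Q)))
Mul(Mul(Function('x')(T, 6), H), Function('A')(6, -3)) = Mul(Mul(Add(-6, Mul(-3, 6), Mul(3, 6)), -39), Add(1, 6, Mul(-9, -3))) = Mul(Mul(Add(-6, -18, 18), -39), Add(1, 6, 27)) = Mul(Mul(-6, -39), 34) = Mul(234, 34) = 7956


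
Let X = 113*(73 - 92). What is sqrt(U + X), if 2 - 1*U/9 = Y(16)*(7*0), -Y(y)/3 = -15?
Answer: I*sqrt(2129) ≈ 46.141*I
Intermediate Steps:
X = -2147 (X = 113*(-19) = -2147)
Y(y) = 45 (Y(y) = -3*(-15) = 45)
U = 18 (U = 18 - 405*7*0 = 18 - 405*0 = 18 - 9*0 = 18 + 0 = 18)
sqrt(U + X) = sqrt(18 - 2147) = sqrt(-2129) = I*sqrt(2129)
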